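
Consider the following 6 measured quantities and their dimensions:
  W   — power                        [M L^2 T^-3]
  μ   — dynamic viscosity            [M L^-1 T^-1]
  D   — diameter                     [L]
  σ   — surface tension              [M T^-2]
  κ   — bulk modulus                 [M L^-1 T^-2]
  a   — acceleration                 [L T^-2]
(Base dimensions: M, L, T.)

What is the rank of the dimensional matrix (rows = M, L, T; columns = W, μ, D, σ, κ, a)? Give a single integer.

Dimensional matrix (M×L×T by W×μ×D×σ×κ×a):
  M: [ 1  1  0  1  1  0]
  L: [ 2 -1  1  0 -1  1]
  T: [-3 -1  0 -2 -2 -2]
Echelon form has 3 nonzero rows (pivots: W,μ,D)

3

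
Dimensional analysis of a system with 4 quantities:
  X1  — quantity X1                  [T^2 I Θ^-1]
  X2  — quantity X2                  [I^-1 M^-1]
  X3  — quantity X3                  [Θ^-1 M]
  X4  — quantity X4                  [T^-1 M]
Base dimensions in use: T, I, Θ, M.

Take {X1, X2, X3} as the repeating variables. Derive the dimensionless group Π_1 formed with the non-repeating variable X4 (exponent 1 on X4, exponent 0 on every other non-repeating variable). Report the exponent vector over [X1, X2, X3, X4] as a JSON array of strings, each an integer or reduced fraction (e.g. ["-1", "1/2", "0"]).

["1/2", "1/2", "-1/2", "1"]

Write exponents as rows T,I,Θ,M / cols X1,X2,X3,X4:
  T: [ 2  0  0 -1]
  I: [ 1 -1  0  0]
  Θ: [-1  0 -1  0]
  M: [ 0 -1  1  1]
RREF → pivots at {X1,X2,X3} ⇒ r = 3
Repeat: X1,X2,X3; free: X4
RREF:
  r0: [   1    0    0 -1/2]
  r1: [   0    1    0 -1/2]
  r2: [   0    0    1  1/2]
  r3: [   0    0    0    0]
Fix exponent of X4 at 1; solve each RREF row for its pivot's exponent:
  r0: exp(X1) + (-1/2)·1 = 0 ⇒ exp(X1) = 1/2
  r1: exp(X2) + (-1/2)·1 = 0 ⇒ exp(X2) = 1/2
  r2: exp(X3) + (1/2)·1 = 0 ⇒ exp(X3) = -1/2
Π_1 = X1^(1/2) · X2^(1/2) · X3^(-1/2) · X4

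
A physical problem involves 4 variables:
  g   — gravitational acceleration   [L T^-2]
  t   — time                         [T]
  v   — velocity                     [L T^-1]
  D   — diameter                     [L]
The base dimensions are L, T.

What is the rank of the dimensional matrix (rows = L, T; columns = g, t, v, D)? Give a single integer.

2

Dimensional matrix (L×T by g×t×v×D):
  L: [ 1  0  1  1]
  T: [-2  1 -1  0]
RREF → pivots at {g,t} ⇒ r = 2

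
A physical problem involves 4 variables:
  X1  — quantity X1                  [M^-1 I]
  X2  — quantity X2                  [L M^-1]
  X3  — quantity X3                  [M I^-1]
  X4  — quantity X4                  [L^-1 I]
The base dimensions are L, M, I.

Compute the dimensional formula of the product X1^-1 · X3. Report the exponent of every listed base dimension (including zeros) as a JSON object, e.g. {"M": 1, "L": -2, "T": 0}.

Exponent matrix [L,M,I] × [X1,X2,X3,X4]:
  L: [ 0  1  0 -1]
  M: [-1 -1  1  0]
  I: [ 1  0 -1  1]
  [L]: (-1)·0+(1)·0 = 0
  [M]: (-1)·-1+(1)·1 = 2
  [I]: (-1)·1+(1)·-1 = -2
⇒ M^2 I^-2

{"L": 0, "M": 2, "I": -2}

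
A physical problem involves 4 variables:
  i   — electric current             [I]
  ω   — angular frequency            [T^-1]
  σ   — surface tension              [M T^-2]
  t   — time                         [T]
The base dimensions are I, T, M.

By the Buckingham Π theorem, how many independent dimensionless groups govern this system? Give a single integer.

1

Dimensional matrix (I×T×M by i×ω×σ×t):
  I: [ 1  0  0  0]
  T: [ 0 -1 -2  1]
  M: [ 0  0  1  0]
Row reduction gives pivot columns i,ω,σ; rank = 3
Π count = n − r = 4 − 3 = 1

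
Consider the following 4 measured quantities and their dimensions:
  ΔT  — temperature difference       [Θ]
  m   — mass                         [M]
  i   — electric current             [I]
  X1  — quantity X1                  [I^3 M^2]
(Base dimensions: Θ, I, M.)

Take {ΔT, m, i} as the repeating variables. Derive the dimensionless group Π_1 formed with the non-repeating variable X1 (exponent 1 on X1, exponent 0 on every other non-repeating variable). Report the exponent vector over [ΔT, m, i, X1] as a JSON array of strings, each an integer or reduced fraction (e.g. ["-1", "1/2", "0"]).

["0", "-2", "-3", "1"]

Exponent matrix [Θ,I,M] × [ΔT,m,i,X1]:
  Θ: [ 1  0  0  0]
  I: [ 0  0  1  3]
  M: [ 0  1  0  2]
Row reduction gives pivot columns ΔT,m,i; rank = 3
Repeat: ΔT,m,i; free: X1
RREF:
  r0: [   1    0    0    0]
  r1: [   0    1    0    2]
  r2: [   0    0    1    3]
Fix exponent of X1 at 1; solve each RREF row for its pivot's exponent:
  r0: exp(ΔT) + (0)·1 = 0 ⇒ exp(ΔT) = 0
  r1: exp(m) + (2)·1 = 0 ⇒ exp(m) = -2
  r2: exp(i) + (3)·1 = 0 ⇒ exp(i) = -3
Π_1 = m^-2 · i^-3 · X1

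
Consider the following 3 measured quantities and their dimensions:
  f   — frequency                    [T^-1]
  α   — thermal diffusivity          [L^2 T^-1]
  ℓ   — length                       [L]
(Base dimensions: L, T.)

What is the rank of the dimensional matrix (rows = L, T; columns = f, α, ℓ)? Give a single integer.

2

Exponent matrix [L,T] × [f,α,ℓ]:
  L: [ 0  2  1]
  T: [-1 -1  0]
RREF → pivots at {f,α} ⇒ r = 2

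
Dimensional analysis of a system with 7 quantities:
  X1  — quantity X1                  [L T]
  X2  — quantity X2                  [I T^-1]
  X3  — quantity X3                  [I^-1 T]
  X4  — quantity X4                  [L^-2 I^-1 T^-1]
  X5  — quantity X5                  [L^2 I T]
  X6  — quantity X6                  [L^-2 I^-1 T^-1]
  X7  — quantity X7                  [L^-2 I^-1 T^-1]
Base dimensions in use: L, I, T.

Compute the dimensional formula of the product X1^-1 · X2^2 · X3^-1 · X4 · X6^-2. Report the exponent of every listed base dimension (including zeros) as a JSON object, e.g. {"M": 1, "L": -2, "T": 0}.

{"L": 1, "I": 4, "T": -3}

Write exponents as rows L,I,T / cols X1,X2,X3,X4,X5,X6,X7:
  L: [ 1  0  0 -2  2 -2 -2]
  I: [ 0  1 -1 -1  1 -1 -1]
  T: [ 1 -1  1 -1  1 -1 -1]
  [L]: (-1)·1+(2)·0+(-1)·0+(1)·-2+(-2)·-2 = 1
  [I]: (-1)·0+(2)·1+(-1)·-1+(1)·-1+(-2)·-1 = 4
  [T]: (-1)·1+(2)·-1+(-1)·1+(1)·-1+(-2)·-1 = -3
⇒ L I^4 T^-3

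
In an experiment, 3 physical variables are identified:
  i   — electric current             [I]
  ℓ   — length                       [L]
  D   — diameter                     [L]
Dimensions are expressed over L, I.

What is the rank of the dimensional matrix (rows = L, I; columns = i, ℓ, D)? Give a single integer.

Dimensional matrix (L×I by i×ℓ×D):
  L: [ 0  1  1]
  I: [ 1  0  0]
RREF → pivots at {i,ℓ} ⇒ r = 2

2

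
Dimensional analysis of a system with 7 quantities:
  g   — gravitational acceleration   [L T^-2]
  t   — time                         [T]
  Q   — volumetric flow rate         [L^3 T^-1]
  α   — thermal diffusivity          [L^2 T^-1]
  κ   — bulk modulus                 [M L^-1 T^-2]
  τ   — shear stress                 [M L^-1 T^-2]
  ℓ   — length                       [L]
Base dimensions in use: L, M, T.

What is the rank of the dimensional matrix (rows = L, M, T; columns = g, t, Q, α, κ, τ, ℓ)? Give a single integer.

3

Dimensional matrix (L×M×T by g×t×Q×α×κ×τ×ℓ):
  L: [ 1  0  3  2 -1 -1  1]
  M: [ 0  0  0  0  1  1  0]
  T: [-2  1 -1 -1 -2 -2  0]
RREF → pivots at {g,t,κ} ⇒ r = 3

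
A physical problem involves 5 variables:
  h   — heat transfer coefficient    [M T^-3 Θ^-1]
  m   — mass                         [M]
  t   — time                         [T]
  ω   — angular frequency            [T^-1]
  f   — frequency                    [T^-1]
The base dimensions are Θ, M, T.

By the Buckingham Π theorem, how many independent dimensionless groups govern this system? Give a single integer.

2

Write exponents as rows Θ,M,T / cols h,m,t,ω,f:
  Θ: [-1  0  0  0  0]
  M: [ 1  1  0  0  0]
  T: [-3  0  1 -1 -1]
Echelon form has 3 nonzero rows (pivots: h,m,t)
Π count = n − r = 5 − 3 = 2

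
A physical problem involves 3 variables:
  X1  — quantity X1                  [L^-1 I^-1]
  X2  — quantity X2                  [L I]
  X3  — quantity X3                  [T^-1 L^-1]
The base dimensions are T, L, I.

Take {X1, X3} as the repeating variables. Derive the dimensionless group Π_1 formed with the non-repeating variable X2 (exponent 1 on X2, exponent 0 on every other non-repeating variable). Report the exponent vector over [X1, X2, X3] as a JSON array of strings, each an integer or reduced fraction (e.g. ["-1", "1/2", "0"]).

Write exponents as rows T,L,I / cols X1,X2,X3:
  T: [ 0  0 -1]
  L: [-1  1 -1]
  I: [-1  1  0]
Echelon form has 2 nonzero rows (pivots: X1,X3)
Repeat: X1,X3; free: X2
RREF:
  r0: [   1   -1    0]
  r1: [   0    0    1]
  r2: [   0    0    0]
Fix exponent of X2 at 1; solve each RREF row for its pivot's exponent:
  r0: exp(X1) + (-1)·1 = 0 ⇒ exp(X1) = 1
  r1: exp(X3) + (0)·1 = 0 ⇒ exp(X3) = 0
Π_1 = X1 · X2

["1", "1", "0"]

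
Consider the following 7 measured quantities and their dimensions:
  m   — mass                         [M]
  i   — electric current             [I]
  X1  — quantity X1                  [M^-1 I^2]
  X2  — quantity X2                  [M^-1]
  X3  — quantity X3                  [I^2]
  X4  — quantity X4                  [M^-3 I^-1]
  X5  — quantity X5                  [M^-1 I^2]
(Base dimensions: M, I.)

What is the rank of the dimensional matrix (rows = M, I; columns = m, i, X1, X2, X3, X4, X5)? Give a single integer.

2

Exponent matrix [M,I] × [m,i,X1,X2,X3,X4,X5]:
  M: [ 1  0 -1 -1  0 -3 -1]
  I: [ 0  1  2  0  2 -1  2]
Row reduction gives pivot columns m,i; rank = 2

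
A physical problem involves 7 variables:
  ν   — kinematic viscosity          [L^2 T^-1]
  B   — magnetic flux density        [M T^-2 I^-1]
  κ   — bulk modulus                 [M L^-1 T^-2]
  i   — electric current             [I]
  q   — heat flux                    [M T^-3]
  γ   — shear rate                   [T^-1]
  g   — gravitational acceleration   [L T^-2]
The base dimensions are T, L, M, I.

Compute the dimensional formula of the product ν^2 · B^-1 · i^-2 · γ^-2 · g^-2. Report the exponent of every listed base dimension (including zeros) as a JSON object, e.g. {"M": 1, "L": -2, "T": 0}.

{"T": 6, "L": 2, "M": -1, "I": -1}

Write exponents as rows T,L,M,I / cols ν,B,κ,i,q,γ,g:
  T: [-1 -2 -2  0 -3 -1 -2]
  L: [ 2  0 -1  0  0  0  1]
  M: [ 0  1  1  0  1  0  0]
  I: [ 0 -1  0  1  0  0  0]
  [T]: (2)·-1+(-1)·-2+(-2)·0+(-2)·-1+(-2)·-2 = 6
  [L]: (2)·2+(-1)·0+(-2)·0+(-2)·0+(-2)·1 = 2
  [M]: (2)·0+(-1)·1+(-2)·0+(-2)·0+(-2)·0 = -1
  [I]: (2)·0+(-1)·-1+(-2)·1+(-2)·0+(-2)·0 = -1
⇒ T^6 L^2 M^-1 I^-1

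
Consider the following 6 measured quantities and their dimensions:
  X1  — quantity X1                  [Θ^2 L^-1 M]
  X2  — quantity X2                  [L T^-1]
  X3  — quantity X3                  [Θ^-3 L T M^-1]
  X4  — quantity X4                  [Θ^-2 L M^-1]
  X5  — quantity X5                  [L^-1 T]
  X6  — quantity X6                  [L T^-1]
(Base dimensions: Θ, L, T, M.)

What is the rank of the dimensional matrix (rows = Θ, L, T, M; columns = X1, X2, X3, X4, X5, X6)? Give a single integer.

Exponent matrix [Θ,L,T,M] × [X1,X2,X3,X4,X5,X6]:
  Θ: [ 2  0 -3 -2  0  0]
  L: [-1  1  1  1 -1  1]
  T: [ 0 -1  1  0  1 -1]
  M: [ 1  0 -1 -1  0  0]
Echelon form has 3 nonzero rows (pivots: X1,X2,X3)

3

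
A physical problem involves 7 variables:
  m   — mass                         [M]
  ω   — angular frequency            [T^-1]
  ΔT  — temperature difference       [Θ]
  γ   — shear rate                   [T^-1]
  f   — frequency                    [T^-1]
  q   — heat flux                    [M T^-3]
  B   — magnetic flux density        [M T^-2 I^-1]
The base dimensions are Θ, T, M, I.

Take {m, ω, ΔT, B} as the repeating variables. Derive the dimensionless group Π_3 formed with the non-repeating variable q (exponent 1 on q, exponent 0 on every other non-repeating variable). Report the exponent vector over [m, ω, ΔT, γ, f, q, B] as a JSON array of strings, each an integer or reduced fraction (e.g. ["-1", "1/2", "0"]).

["-1", "-3", "0", "0", "0", "1", "0"]

Write exponents as rows Θ,T,M,I / cols m,ω,ΔT,γ,f,q,B:
  Θ: [ 0  0  1  0  0  0  0]
  T: [ 0 -1  0 -1 -1 -3 -2]
  M: [ 1  0  0  0  0  1  1]
  I: [ 0  0  0  0  0  0 -1]
Row reduction gives pivot columns m,ω,ΔT,B; rank = 4
Repeat: m,ω,ΔT,B; free: γ,f,q
RREF:
  r0: [   1    0    0    0    0    1    0]
  r1: [   0    1    0    1    1    3    0]
  r2: [   0    0    1    0    0    0    0]
  r3: [   0    0    0    0    0    0    1]
Fix exponent of q at 1, γ at 0, f at 0; solve each RREF row for its pivot's exponent:
  r0: exp(m) + (1)·1 = 0 ⇒ exp(m) = -1
  r1: exp(ω) + (3)·1 = 0 ⇒ exp(ω) = -3
  r2: exp(ΔT) + (0)·1 = 0 ⇒ exp(ΔT) = 0
  r3: exp(B) + (0)·1 = 0 ⇒ exp(B) = 0
Π_3 = m^-1 · ω^-3 · q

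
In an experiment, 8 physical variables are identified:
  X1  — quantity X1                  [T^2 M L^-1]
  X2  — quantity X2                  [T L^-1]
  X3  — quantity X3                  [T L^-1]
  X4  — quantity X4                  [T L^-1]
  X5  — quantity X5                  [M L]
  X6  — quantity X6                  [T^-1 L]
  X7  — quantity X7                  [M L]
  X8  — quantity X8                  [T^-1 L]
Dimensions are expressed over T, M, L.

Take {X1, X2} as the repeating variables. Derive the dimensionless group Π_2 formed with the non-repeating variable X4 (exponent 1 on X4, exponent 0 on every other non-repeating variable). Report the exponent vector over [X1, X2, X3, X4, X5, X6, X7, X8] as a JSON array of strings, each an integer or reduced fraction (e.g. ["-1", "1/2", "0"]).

Dimensional matrix (T×M×L by X1×X2×X3×X4×X5×X6×X7×X8):
  T: [ 2  1  1  1  0 -1  0 -1]
  M: [ 1  0  0  0  1  0  1  0]
  L: [-1 -1 -1 -1  1  1  1  1]
Echelon form has 2 nonzero rows (pivots: X1,X2)
Pivot set = {X1,X2}, free = {X3,X4,X5,X6,X7,X8}
RREF:
  r0: [   1    0    0    0    1    0    1    0]
  r1: [   0    1    1    1   -2   -1   -2   -1]
  r2: [   0    0    0    0    0    0    0    0]
Fix exponent of X4 at 1, X3 at 0, X5 at 0, X6 at 0, X7 at 0, X8 at 0; solve each RREF row for its pivot's exponent:
  r0: exp(X1) + (0)·1 = 0 ⇒ exp(X1) = 0
  r1: exp(X2) + (1)·1 = 0 ⇒ exp(X2) = -1
Π_2 = X2^-1 · X4

["0", "-1", "0", "1", "0", "0", "0", "0"]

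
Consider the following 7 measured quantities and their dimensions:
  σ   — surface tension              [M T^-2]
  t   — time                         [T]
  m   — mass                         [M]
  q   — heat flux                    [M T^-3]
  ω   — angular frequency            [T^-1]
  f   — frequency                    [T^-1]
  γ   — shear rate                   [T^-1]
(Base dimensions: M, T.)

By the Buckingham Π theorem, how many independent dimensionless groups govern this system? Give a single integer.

5

Write exponents as rows M,T / cols σ,t,m,q,ω,f,γ:
  M: [ 1  0  1  1  0  0  0]
  T: [-2  1  0 -3 -1 -1 -1]
Row reduction gives pivot columns σ,t; rank = 2
n=7, r=2 ⇒ 5 dimensionless groups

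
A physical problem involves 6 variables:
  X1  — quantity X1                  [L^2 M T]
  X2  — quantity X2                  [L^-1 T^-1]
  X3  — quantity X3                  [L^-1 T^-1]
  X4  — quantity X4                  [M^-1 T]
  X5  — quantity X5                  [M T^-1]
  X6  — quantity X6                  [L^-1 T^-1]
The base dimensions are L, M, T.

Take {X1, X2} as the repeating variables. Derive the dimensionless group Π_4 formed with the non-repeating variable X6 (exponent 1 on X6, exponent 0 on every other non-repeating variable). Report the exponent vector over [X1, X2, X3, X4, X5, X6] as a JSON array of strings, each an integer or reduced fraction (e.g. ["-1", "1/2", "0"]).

["0", "-1", "0", "0", "0", "1"]

Dimensional matrix (L×M×T by X1×X2×X3×X4×X5×X6):
  L: [ 2 -1 -1  0  0 -1]
  M: [ 1  0  0 -1  1  0]
  T: [ 1 -1 -1  1 -1 -1]
Echelon form has 2 nonzero rows (pivots: X1,X2)
Repeat: X1,X2; free: X3,X4,X5,X6
RREF:
  r0: [   1    0    0   -1    1    0]
  r1: [   0    1    1   -2    2    1]
  r2: [   0    0    0    0    0    0]
Fix exponent of X6 at 1, X3 at 0, X4 at 0, X5 at 0; solve each RREF row for its pivot's exponent:
  r0: exp(X1) + (0)·1 = 0 ⇒ exp(X1) = 0
  r1: exp(X2) + (1)·1 = 0 ⇒ exp(X2) = -1
Π_4 = X2^-1 · X6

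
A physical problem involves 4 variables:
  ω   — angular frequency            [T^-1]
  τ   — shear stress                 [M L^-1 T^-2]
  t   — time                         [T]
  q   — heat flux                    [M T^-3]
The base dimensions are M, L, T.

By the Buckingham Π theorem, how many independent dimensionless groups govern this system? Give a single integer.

1

Write exponents as rows M,L,T / cols ω,τ,t,q:
  M: [ 0  1  0  1]
  L: [ 0 -1  0  0]
  T: [-1 -2  1 -3]
Echelon form has 3 nonzero rows (pivots: ω,τ,q)
n=4, r=3 ⇒ 1 dimensionless group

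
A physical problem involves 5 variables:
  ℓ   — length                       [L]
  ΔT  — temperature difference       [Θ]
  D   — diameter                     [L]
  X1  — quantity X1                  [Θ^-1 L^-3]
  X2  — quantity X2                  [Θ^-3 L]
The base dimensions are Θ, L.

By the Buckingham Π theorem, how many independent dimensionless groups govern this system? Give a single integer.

Write exponents as rows Θ,L / cols ℓ,ΔT,D,X1,X2:
  Θ: [ 0  1  0 -1 -3]
  L: [ 1  0  1 -3  1]
Echelon form has 2 nonzero rows (pivots: ℓ,ΔT)
5 vars − rank 2 = 3 Π groups

3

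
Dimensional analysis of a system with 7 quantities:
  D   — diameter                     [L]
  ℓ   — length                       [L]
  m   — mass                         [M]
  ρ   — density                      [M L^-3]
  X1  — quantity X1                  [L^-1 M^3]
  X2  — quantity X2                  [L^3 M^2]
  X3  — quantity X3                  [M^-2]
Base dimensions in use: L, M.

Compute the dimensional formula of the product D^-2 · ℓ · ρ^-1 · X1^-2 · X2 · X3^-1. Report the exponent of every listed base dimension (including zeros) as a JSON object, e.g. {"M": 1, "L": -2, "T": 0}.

{"L": 7, "M": -3}

Exponent matrix [L,M] × [D,ℓ,m,ρ,X1,X2,X3]:
  L: [ 1  1  0 -3 -1  3  0]
  M: [ 0  0  1  1  3  2 -2]
  [L]: (-2)·1+(1)·1+(-1)·-3+(-2)·-1+(1)·3+(-1)·0 = 7
  [M]: (-2)·0+(1)·0+(-1)·1+(-2)·3+(1)·2+(-1)·-2 = -3
⇒ L^7 M^-3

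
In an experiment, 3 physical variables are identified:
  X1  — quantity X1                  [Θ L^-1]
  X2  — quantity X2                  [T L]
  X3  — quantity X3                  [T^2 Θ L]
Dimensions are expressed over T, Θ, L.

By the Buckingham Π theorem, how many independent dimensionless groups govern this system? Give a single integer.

1

Write exponents as rows T,Θ,L / cols X1,X2,X3:
  T: [ 0  1  2]
  Θ: [ 1  0  1]
  L: [-1  1  1]
Echelon form has 2 nonzero rows (pivots: X1,X2)
Π count = n − r = 3 − 2 = 1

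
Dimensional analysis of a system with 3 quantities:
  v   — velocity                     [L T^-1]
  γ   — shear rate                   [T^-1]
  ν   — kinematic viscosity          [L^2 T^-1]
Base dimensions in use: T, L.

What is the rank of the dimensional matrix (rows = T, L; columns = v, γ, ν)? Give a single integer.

Dimensional matrix (T×L by v×γ×ν):
  T: [-1 -1 -1]
  L: [ 1  0  2]
Row reduction gives pivot columns v,γ; rank = 2

2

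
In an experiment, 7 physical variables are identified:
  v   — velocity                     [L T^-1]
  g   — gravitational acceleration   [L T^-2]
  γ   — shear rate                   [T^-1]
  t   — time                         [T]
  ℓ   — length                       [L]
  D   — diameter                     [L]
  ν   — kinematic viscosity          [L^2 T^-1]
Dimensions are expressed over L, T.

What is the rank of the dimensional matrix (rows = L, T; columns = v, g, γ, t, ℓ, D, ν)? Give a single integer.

2

Dimensional matrix (L×T by v×g×γ×t×ℓ×D×ν):
  L: [ 1  1  0  0  1  1  2]
  T: [-1 -2 -1  1  0  0 -1]
Echelon form has 2 nonzero rows (pivots: v,g)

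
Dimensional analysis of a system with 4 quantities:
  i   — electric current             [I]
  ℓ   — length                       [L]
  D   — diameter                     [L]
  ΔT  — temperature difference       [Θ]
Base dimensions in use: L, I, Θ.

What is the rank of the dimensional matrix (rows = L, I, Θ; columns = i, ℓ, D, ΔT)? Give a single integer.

3

Dimensional matrix (L×I×Θ by i×ℓ×D×ΔT):
  L: [ 0  1  1  0]
  I: [ 1  0  0  0]
  Θ: [ 0  0  0  1]
Echelon form has 3 nonzero rows (pivots: i,ℓ,ΔT)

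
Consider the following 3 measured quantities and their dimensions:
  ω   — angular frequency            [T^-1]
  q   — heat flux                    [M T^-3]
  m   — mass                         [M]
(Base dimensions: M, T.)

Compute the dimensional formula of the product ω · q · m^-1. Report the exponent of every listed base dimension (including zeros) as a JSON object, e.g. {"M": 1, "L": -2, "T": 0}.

Dimensional matrix (M×T by ω×q×m):
  M: [ 0  1  1]
  T: [-1 -3  0]
  [M]: (1)·0+(1)·1+(-1)·1 = 0
  [T]: (1)·-1+(1)·-3+(-1)·0 = -4
⇒ T^-4

{"M": 0, "T": -4}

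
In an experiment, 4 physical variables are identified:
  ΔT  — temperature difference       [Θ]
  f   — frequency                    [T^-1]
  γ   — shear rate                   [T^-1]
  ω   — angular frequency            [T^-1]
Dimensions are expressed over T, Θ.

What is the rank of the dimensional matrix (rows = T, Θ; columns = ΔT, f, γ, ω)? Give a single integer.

Exponent matrix [T,Θ] × [ΔT,f,γ,ω]:
  T: [ 0 -1 -1 -1]
  Θ: [ 1  0  0  0]
Echelon form has 2 nonzero rows (pivots: ΔT,f)

2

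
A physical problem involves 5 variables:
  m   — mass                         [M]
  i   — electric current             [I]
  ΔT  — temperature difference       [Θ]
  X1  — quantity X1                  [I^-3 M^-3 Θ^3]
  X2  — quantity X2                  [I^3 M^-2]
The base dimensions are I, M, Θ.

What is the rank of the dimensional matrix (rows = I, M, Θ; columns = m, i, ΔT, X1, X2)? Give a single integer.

Write exponents as rows I,M,Θ / cols m,i,ΔT,X1,X2:
  I: [ 0  1  0 -3  3]
  M: [ 1  0  0 -3 -2]
  Θ: [ 0  0  1  3  0]
Echelon form has 3 nonzero rows (pivots: m,i,ΔT)

3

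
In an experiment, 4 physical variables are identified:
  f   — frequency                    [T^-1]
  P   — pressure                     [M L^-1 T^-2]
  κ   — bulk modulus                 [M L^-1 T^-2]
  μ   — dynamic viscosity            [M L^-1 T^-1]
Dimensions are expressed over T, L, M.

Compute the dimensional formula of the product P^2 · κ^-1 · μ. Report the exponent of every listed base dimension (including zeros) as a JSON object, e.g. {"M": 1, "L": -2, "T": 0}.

{"T": -3, "L": -2, "M": 2}

Exponent matrix [T,L,M] × [f,P,κ,μ]:
  T: [-1 -2 -2 -1]
  L: [ 0 -1 -1 -1]
  M: [ 0  1  1  1]
  [T]: (2)·-2+(-1)·-2+(1)·-1 = -3
  [L]: (2)·-1+(-1)·-1+(1)·-1 = -2
  [M]: (2)·1+(-1)·1+(1)·1 = 2
⇒ T^-3 L^-2 M^2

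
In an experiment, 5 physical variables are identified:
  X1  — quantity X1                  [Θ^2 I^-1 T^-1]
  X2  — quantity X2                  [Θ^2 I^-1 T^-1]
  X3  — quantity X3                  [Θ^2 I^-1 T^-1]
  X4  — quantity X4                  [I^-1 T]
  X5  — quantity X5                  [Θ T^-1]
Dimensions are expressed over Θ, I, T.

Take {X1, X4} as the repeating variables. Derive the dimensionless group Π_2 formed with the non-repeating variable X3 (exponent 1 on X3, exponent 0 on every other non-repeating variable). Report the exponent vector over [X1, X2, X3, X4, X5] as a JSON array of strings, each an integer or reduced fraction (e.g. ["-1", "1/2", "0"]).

Exponent matrix [Θ,I,T] × [X1,X2,X3,X4,X5]:
  Θ: [ 2  2  2  0  1]
  I: [-1 -1 -1 -1  0]
  T: [-1 -1 -1  1 -1]
Row reduction gives pivot columns X1,X4; rank = 2
Pivot set = {X1,X4}, free = {X2,X3,X5}
RREF:
  r0: [   1    1    1    0  1/2]
  r1: [   0    0    0    1 -1/2]
  r2: [   0    0    0    0    0]
Fix exponent of X3 at 1, X2 at 0, X5 at 0; solve each RREF row for its pivot's exponent:
  r0: exp(X1) + (1)·1 = 0 ⇒ exp(X1) = -1
  r1: exp(X4) + (0)·1 = 0 ⇒ exp(X4) = 0
Π_2 = X1^-1 · X3

["-1", "0", "1", "0", "0"]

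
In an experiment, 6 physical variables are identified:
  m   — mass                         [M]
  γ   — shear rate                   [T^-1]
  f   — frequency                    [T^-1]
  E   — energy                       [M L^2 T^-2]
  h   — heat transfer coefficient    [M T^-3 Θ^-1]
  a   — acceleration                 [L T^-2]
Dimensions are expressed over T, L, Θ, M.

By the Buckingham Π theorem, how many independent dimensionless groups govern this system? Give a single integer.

2

Exponent matrix [T,L,Θ,M] × [m,γ,f,E,h,a]:
  T: [ 0 -1 -1 -2 -3 -2]
  L: [ 0  0  0  2  0  1]
  Θ: [ 0  0  0  0 -1  0]
  M: [ 1  0  0  1  1  0]
Row reduction gives pivot columns m,γ,E,h; rank = 4
n=6, r=4 ⇒ 2 dimensionless groups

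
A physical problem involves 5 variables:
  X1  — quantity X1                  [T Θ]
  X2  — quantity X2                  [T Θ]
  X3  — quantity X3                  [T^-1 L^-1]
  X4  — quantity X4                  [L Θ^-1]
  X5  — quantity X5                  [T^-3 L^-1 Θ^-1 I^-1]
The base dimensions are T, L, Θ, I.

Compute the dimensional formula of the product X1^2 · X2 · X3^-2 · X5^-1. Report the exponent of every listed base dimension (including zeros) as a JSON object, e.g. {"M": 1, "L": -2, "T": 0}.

{"T": 8, "L": 3, "Θ": 4, "I": 1}

Write exponents as rows T,L,Θ,I / cols X1,X2,X3,X4,X5:
  T: [ 1  1 -1  0 -3]
  L: [ 0  0 -1  1 -1]
  Θ: [ 1  1  0 -1 -1]
  I: [ 0  0  0  0 -1]
  [T]: (2)·1+(1)·1+(-2)·-1+(-1)·-3 = 8
  [L]: (2)·0+(1)·0+(-2)·-1+(-1)·-1 = 3
  [Θ]: (2)·1+(1)·1+(-2)·0+(-1)·-1 = 4
  [I]: (2)·0+(1)·0+(-2)·0+(-1)·-1 = 1
⇒ T^8 L^3 Θ^4 I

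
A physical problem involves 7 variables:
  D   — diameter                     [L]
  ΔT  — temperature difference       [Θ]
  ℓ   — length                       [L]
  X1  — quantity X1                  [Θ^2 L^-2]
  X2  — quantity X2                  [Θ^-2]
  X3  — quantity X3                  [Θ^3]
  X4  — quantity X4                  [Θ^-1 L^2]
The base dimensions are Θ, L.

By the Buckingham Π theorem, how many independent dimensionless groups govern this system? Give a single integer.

Exponent matrix [Θ,L] × [D,ΔT,ℓ,X1,X2,X3,X4]:
  Θ: [ 0  1  0  2 -2  3 -1]
  L: [ 1  0  1 -2  0  0  2]
Row reduction gives pivot columns D,ΔT; rank = 2
Π count = n − r = 7 − 2 = 5

5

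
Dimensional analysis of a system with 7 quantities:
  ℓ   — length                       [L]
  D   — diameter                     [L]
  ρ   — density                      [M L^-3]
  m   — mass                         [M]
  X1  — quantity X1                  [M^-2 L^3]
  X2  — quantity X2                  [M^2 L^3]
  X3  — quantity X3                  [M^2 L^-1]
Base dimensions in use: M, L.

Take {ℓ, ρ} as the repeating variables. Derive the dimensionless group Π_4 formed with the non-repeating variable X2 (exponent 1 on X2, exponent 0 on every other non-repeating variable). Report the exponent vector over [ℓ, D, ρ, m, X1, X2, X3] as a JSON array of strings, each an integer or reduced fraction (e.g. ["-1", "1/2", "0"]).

Exponent matrix [M,L] × [ℓ,D,ρ,m,X1,X2,X3]:
  M: [ 0  0  1  1 -2  2  2]
  L: [ 1  1 -3  0  3  3 -1]
Echelon form has 2 nonzero rows (pivots: ℓ,ρ)
Repeat: ℓ,ρ; free: D,m,X1,X2,X3
RREF:
  r0: [   1    1    0    3   -3    9    5]
  r1: [   0    0    1    1   -2    2    2]
Fix exponent of X2 at 1, D at 0, m at 0, X1 at 0, X3 at 0; solve each RREF row for its pivot's exponent:
  r0: exp(ℓ) + (9)·1 = 0 ⇒ exp(ℓ) = -9
  r1: exp(ρ) + (2)·1 = 0 ⇒ exp(ρ) = -2
Π_4 = ℓ^-9 · ρ^-2 · X2

["-9", "0", "-2", "0", "0", "1", "0"]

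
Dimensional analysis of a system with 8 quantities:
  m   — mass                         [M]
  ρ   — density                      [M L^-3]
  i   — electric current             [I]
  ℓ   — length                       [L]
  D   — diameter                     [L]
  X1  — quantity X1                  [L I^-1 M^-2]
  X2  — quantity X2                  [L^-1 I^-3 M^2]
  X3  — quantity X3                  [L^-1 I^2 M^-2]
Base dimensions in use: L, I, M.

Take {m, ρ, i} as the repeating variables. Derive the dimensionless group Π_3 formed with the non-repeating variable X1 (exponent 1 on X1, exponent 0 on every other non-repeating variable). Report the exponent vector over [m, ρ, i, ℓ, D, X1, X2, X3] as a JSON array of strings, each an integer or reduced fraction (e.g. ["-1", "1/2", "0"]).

["5/3", "1/3", "1", "0", "0", "1", "0", "0"]

Dimensional matrix (L×I×M by m×ρ×i×ℓ×D×X1×X2×X3):
  L: [ 0 -3  0  1  1  1 -1 -1]
  I: [ 0  0  1  0  0 -1 -3  2]
  M: [ 1  1  0  0  0 -2  2 -2]
RREF → pivots at {m,ρ,i} ⇒ r = 3
Repeat: m,ρ,i; free: ℓ,D,X1,X2,X3
RREF:
  r0: [   1    0    0  1/3  1/3 -5/3  5/3 -7/3]
  r1: [   0    1    0 -1/3 -1/3 -1/3  1/3  1/3]
  r2: [   0    0    1    0    0   -1   -3    2]
Fix exponent of X1 at 1, ℓ at 0, D at 0, X2 at 0, X3 at 0; solve each RREF row for its pivot's exponent:
  r0: exp(m) + (-5/3)·1 = 0 ⇒ exp(m) = 5/3
  r1: exp(ρ) + (-1/3)·1 = 0 ⇒ exp(ρ) = 1/3
  r2: exp(i) + (-1)·1 = 0 ⇒ exp(i) = 1
Π_3 = m^(5/3) · ρ^(1/3) · i · X1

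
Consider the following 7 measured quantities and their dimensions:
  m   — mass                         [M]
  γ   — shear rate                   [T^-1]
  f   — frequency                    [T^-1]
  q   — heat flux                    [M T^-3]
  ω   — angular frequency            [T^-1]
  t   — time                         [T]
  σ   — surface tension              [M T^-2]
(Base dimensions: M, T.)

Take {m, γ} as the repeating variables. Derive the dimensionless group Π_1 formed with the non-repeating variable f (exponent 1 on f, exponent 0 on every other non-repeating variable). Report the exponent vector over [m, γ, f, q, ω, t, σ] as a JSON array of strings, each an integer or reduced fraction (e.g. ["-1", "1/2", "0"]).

["0", "-1", "1", "0", "0", "0", "0"]

Exponent matrix [M,T] × [m,γ,f,q,ω,t,σ]:
  M: [ 1  0  0  1  0  0  1]
  T: [ 0 -1 -1 -3 -1  1 -2]
Row reduction gives pivot columns m,γ; rank = 2
Pivot set = {m,γ}, free = {f,q,ω,t,σ}
RREF:
  r0: [   1    0    0    1    0    0    1]
  r1: [   0    1    1    3    1   -1    2]
Fix exponent of f at 1, q at 0, ω at 0, t at 0, σ at 0; solve each RREF row for its pivot's exponent:
  r0: exp(m) + (0)·1 = 0 ⇒ exp(m) = 0
  r1: exp(γ) + (1)·1 = 0 ⇒ exp(γ) = -1
Π_1 = γ^-1 · f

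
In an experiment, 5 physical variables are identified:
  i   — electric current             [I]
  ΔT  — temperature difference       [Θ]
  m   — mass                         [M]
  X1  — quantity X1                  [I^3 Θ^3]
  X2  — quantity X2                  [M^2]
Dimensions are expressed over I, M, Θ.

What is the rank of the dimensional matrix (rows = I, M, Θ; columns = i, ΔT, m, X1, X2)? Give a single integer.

3

Write exponents as rows I,M,Θ / cols i,ΔT,m,X1,X2:
  I: [ 1  0  0  3  0]
  M: [ 0  0  1  0  2]
  Θ: [ 0  1  0  3  0]
Row reduction gives pivot columns i,ΔT,m; rank = 3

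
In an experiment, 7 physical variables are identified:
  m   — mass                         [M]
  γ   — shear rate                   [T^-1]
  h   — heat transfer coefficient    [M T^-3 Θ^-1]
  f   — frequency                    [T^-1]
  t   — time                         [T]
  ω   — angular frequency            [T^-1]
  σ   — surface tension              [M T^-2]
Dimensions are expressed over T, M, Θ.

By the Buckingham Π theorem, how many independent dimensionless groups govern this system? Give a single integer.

4

Exponent matrix [T,M,Θ] × [m,γ,h,f,t,ω,σ]:
  T: [ 0 -1 -3 -1  1 -1 -2]
  M: [ 1  0  1  0  0  0  1]
  Θ: [ 0  0 -1  0  0  0  0]
Echelon form has 3 nonzero rows (pivots: m,γ,h)
n=7, r=3 ⇒ 4 dimensionless groups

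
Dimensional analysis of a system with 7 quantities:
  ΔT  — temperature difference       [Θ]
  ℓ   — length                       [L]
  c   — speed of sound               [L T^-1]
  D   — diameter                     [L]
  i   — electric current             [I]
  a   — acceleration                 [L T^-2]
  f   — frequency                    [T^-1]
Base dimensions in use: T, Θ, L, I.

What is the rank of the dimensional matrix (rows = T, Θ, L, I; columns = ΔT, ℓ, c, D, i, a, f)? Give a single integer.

4

Exponent matrix [T,Θ,L,I] × [ΔT,ℓ,c,D,i,a,f]:
  T: [ 0  0 -1  0  0 -2 -1]
  Θ: [ 1  0  0  0  0  0  0]
  L: [ 0  1  1  1  0  1  0]
  I: [ 0  0  0  0  1  0  0]
Echelon form has 4 nonzero rows (pivots: ΔT,ℓ,c,i)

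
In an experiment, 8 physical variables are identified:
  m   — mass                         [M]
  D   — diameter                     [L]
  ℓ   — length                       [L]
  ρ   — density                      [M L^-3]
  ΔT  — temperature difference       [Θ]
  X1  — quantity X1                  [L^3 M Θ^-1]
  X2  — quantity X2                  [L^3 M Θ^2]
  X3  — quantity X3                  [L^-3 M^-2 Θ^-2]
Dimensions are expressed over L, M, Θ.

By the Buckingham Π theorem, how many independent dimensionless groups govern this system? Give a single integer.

Dimensional matrix (L×M×Θ by m×D×ℓ×ρ×ΔT×X1×X2×X3):
  L: [ 0  1  1 -3  0  3  3 -3]
  M: [ 1  0  0  1  0  1  1 -2]
  Θ: [ 0  0  0  0  1 -1  2 -2]
RREF → pivots at {m,D,ΔT} ⇒ r = 3
n=8, r=3 ⇒ 5 dimensionless groups

5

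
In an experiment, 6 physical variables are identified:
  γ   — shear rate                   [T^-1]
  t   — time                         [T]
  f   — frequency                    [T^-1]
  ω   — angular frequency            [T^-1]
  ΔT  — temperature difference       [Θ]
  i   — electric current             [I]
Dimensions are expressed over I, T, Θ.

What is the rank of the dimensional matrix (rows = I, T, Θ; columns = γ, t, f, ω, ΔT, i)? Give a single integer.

Exponent matrix [I,T,Θ] × [γ,t,f,ω,ΔT,i]:
  I: [ 0  0  0  0  0  1]
  T: [-1  1 -1 -1  0  0]
  Θ: [ 0  0  0  0  1  0]
Echelon form has 3 nonzero rows (pivots: γ,ΔT,i)

3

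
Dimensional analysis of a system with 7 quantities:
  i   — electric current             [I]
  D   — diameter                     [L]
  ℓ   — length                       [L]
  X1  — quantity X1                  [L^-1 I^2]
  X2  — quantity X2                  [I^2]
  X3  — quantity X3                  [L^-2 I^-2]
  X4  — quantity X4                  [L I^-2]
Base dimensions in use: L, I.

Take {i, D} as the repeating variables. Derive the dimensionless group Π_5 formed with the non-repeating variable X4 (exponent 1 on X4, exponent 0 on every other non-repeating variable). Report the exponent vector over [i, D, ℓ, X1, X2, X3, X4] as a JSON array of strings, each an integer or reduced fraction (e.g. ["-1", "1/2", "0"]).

Dimensional matrix (L×I by i×D×ℓ×X1×X2×X3×X4):
  L: [ 0  1  1 -1  0 -2  1]
  I: [ 1  0  0  2  2 -2 -2]
RREF → pivots at {i,D} ⇒ r = 2
Pivot set = {i,D}, free = {ℓ,X1,X2,X3,X4}
RREF:
  r0: [   1    0    0    2    2   -2   -2]
  r1: [   0    1    1   -1    0   -2    1]
Fix exponent of X4 at 1, ℓ at 0, X1 at 0, X2 at 0, X3 at 0; solve each RREF row for its pivot's exponent:
  r0: exp(i) + (-2)·1 = 0 ⇒ exp(i) = 2
  r1: exp(D) + (1)·1 = 0 ⇒ exp(D) = -1
Π_5 = i^2 · D^-1 · X4

["2", "-1", "0", "0", "0", "0", "1"]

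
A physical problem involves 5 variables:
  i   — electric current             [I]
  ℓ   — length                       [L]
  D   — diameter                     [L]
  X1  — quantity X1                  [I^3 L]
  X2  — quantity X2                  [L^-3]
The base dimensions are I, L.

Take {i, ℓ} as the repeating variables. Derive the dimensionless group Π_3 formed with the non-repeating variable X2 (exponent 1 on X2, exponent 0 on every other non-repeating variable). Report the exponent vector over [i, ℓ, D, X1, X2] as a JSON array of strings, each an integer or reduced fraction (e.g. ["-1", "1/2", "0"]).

["0", "3", "0", "0", "1"]

Dimensional matrix (I×L by i×ℓ×D×X1×X2):
  I: [ 1  0  0  3  0]
  L: [ 0  1  1  1 -3]
Echelon form has 2 nonzero rows (pivots: i,ℓ)
Pivot set = {i,ℓ}, free = {D,X1,X2}
RREF:
  r0: [   1    0    0    3    0]
  r1: [   0    1    1    1   -3]
Fix exponent of X2 at 1, D at 0, X1 at 0; solve each RREF row for its pivot's exponent:
  r0: exp(i) + (0)·1 = 0 ⇒ exp(i) = 0
  r1: exp(ℓ) + (-3)·1 = 0 ⇒ exp(ℓ) = 3
Π_3 = ℓ^3 · X2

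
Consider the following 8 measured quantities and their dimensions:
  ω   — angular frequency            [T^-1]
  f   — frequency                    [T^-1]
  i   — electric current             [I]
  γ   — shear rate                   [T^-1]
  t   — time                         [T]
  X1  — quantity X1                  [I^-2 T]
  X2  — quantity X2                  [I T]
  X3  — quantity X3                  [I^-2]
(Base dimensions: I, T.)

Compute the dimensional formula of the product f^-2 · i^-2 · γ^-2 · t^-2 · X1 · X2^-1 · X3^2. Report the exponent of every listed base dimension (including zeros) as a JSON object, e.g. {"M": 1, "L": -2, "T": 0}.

Dimensional matrix (I×T by ω×f×i×γ×t×X1×X2×X3):
  I: [ 0  0  1  0  0 -2  1 -2]
  T: [-1 -1  0 -1  1  1  1  0]
  [I]: (-2)·0+(-2)·1+(-2)·0+(-2)·0+(1)·-2+(-1)·1+(2)·-2 = -9
  [T]: (-2)·-1+(-2)·0+(-2)·-1+(-2)·1+(1)·1+(-1)·1+(2)·0 = 2
⇒ I^-9 T^2

{"I": -9, "T": 2}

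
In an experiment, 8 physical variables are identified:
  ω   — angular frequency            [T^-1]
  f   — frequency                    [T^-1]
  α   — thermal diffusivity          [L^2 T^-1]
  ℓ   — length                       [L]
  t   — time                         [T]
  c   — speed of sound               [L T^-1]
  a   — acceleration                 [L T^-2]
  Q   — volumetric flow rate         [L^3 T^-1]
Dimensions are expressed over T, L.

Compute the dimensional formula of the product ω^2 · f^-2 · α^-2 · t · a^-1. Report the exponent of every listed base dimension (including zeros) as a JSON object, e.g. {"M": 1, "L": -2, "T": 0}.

{"T": 5, "L": -5}

Exponent matrix [T,L] × [ω,f,α,ℓ,t,c,a,Q]:
  T: [-1 -1 -1  0  1 -1 -2 -1]
  L: [ 0  0  2  1  0  1  1  3]
  [T]: (2)·-1+(-2)·-1+(-2)·-1+(1)·1+(-1)·-2 = 5
  [L]: (2)·0+(-2)·0+(-2)·2+(1)·0+(-1)·1 = -5
⇒ T^5 L^-5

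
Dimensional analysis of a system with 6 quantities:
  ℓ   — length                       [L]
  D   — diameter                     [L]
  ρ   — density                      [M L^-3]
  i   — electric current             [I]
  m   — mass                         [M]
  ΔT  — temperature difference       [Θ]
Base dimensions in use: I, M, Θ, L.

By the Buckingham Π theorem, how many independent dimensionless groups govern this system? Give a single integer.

2

Write exponents as rows I,M,Θ,L / cols ℓ,D,ρ,i,m,ΔT:
  I: [ 0  0  0  1  0  0]
  M: [ 0  0  1  0  1  0]
  Θ: [ 0  0  0  0  0  1]
  L: [ 1  1 -3  0  0  0]
Row reduction gives pivot columns ℓ,ρ,i,ΔT; rank = 4
6 vars − rank 4 = 2 Π groups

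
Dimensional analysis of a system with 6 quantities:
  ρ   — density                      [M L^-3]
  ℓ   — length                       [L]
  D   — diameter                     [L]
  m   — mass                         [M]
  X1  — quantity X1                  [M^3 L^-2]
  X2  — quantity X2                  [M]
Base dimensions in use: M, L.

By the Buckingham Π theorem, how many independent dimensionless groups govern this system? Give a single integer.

Write exponents as rows M,L / cols ρ,ℓ,D,m,X1,X2:
  M: [ 1  0  0  1  3  1]
  L: [-3  1  1  0 -2  0]
Echelon form has 2 nonzero rows (pivots: ρ,ℓ)
Π count = n − r = 6 − 2 = 4

4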